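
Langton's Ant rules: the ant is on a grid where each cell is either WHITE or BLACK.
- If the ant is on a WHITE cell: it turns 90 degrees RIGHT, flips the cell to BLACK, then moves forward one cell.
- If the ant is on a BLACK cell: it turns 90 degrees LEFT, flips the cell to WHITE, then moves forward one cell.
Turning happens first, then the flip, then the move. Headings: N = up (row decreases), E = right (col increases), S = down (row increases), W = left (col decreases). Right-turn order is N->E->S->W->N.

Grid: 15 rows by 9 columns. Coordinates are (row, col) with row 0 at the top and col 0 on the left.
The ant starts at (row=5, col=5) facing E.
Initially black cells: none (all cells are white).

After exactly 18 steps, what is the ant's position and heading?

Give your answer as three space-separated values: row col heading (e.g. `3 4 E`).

Answer: 4 4 W

Derivation:
Step 1: on WHITE (5,5): turn R to S, flip to black, move to (6,5). |black|=1
Step 2: on WHITE (6,5): turn R to W, flip to black, move to (6,4). |black|=2
Step 3: on WHITE (6,4): turn R to N, flip to black, move to (5,4). |black|=3
Step 4: on WHITE (5,4): turn R to E, flip to black, move to (5,5). |black|=4
Step 5: on BLACK (5,5): turn L to N, flip to white, move to (4,5). |black|=3
Step 6: on WHITE (4,5): turn R to E, flip to black, move to (4,6). |black|=4
Step 7: on WHITE (4,6): turn R to S, flip to black, move to (5,6). |black|=5
Step 8: on WHITE (5,6): turn R to W, flip to black, move to (5,5). |black|=6
Step 9: on WHITE (5,5): turn R to N, flip to black, move to (4,5). |black|=7
Step 10: on BLACK (4,5): turn L to W, flip to white, move to (4,4). |black|=6
Step 11: on WHITE (4,4): turn R to N, flip to black, move to (3,4). |black|=7
Step 12: on WHITE (3,4): turn R to E, flip to black, move to (3,5). |black|=8
Step 13: on WHITE (3,5): turn R to S, flip to black, move to (4,5). |black|=9
Step 14: on WHITE (4,5): turn R to W, flip to black, move to (4,4). |black|=10
Step 15: on BLACK (4,4): turn L to S, flip to white, move to (5,4). |black|=9
Step 16: on BLACK (5,4): turn L to E, flip to white, move to (5,5). |black|=8
Step 17: on BLACK (5,5): turn L to N, flip to white, move to (4,5). |black|=7
Step 18: on BLACK (4,5): turn L to W, flip to white, move to (4,4). |black|=6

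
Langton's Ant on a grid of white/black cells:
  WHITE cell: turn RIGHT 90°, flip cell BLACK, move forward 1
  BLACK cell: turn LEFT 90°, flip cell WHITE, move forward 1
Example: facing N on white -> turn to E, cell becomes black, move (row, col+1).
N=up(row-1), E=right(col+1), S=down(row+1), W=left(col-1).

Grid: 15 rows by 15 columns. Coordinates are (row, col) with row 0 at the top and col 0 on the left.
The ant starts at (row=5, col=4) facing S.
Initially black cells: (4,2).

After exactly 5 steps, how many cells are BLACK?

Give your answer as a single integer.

Step 1: on WHITE (5,4): turn R to W, flip to black, move to (5,3). |black|=2
Step 2: on WHITE (5,3): turn R to N, flip to black, move to (4,3). |black|=3
Step 3: on WHITE (4,3): turn R to E, flip to black, move to (4,4). |black|=4
Step 4: on WHITE (4,4): turn R to S, flip to black, move to (5,4). |black|=5
Step 5: on BLACK (5,4): turn L to E, flip to white, move to (5,5). |black|=4

Answer: 4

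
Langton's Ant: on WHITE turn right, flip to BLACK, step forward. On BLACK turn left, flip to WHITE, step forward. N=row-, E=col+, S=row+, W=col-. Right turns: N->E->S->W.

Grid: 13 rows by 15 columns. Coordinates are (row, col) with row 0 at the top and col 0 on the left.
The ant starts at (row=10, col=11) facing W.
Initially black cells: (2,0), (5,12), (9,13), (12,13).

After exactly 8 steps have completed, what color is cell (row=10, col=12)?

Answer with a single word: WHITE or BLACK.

Answer: BLACK

Derivation:
Step 1: on WHITE (10,11): turn R to N, flip to black, move to (9,11). |black|=5
Step 2: on WHITE (9,11): turn R to E, flip to black, move to (9,12). |black|=6
Step 3: on WHITE (9,12): turn R to S, flip to black, move to (10,12). |black|=7
Step 4: on WHITE (10,12): turn R to W, flip to black, move to (10,11). |black|=8
Step 5: on BLACK (10,11): turn L to S, flip to white, move to (11,11). |black|=7
Step 6: on WHITE (11,11): turn R to W, flip to black, move to (11,10). |black|=8
Step 7: on WHITE (11,10): turn R to N, flip to black, move to (10,10). |black|=9
Step 8: on WHITE (10,10): turn R to E, flip to black, move to (10,11). |black|=10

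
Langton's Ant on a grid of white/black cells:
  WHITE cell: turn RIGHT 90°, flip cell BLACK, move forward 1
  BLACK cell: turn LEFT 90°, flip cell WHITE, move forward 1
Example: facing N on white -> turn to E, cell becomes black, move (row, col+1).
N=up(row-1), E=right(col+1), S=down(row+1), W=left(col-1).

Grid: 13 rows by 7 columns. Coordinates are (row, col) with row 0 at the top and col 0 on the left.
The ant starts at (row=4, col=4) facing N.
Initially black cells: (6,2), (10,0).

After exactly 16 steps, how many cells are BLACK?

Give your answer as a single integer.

Step 1: on WHITE (4,4): turn R to E, flip to black, move to (4,5). |black|=3
Step 2: on WHITE (4,5): turn R to S, flip to black, move to (5,5). |black|=4
Step 3: on WHITE (5,5): turn R to W, flip to black, move to (5,4). |black|=5
Step 4: on WHITE (5,4): turn R to N, flip to black, move to (4,4). |black|=6
Step 5: on BLACK (4,4): turn L to W, flip to white, move to (4,3). |black|=5
Step 6: on WHITE (4,3): turn R to N, flip to black, move to (3,3). |black|=6
Step 7: on WHITE (3,3): turn R to E, flip to black, move to (3,4). |black|=7
Step 8: on WHITE (3,4): turn R to S, flip to black, move to (4,4). |black|=8
Step 9: on WHITE (4,4): turn R to W, flip to black, move to (4,3). |black|=9
Step 10: on BLACK (4,3): turn L to S, flip to white, move to (5,3). |black|=8
Step 11: on WHITE (5,3): turn R to W, flip to black, move to (5,2). |black|=9
Step 12: on WHITE (5,2): turn R to N, flip to black, move to (4,2). |black|=10
Step 13: on WHITE (4,2): turn R to E, flip to black, move to (4,3). |black|=11
Step 14: on WHITE (4,3): turn R to S, flip to black, move to (5,3). |black|=12
Step 15: on BLACK (5,3): turn L to E, flip to white, move to (5,4). |black|=11
Step 16: on BLACK (5,4): turn L to N, flip to white, move to (4,4). |black|=10

Answer: 10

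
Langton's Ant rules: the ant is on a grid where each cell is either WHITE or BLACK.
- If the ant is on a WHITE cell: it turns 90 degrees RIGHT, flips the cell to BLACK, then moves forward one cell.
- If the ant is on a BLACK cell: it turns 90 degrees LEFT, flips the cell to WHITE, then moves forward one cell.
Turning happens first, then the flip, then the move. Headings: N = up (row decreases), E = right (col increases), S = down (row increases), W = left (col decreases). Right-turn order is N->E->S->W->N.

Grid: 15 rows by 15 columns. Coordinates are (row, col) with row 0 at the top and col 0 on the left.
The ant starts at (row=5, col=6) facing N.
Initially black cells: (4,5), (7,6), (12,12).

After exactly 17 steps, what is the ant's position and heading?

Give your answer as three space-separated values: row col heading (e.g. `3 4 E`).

Answer: 5 5 E

Derivation:
Step 1: on WHITE (5,6): turn R to E, flip to black, move to (5,7). |black|=4
Step 2: on WHITE (5,7): turn R to S, flip to black, move to (6,7). |black|=5
Step 3: on WHITE (6,7): turn R to W, flip to black, move to (6,6). |black|=6
Step 4: on WHITE (6,6): turn R to N, flip to black, move to (5,6). |black|=7
Step 5: on BLACK (5,6): turn L to W, flip to white, move to (5,5). |black|=6
Step 6: on WHITE (5,5): turn R to N, flip to black, move to (4,5). |black|=7
Step 7: on BLACK (4,5): turn L to W, flip to white, move to (4,4). |black|=6
Step 8: on WHITE (4,4): turn R to N, flip to black, move to (3,4). |black|=7
Step 9: on WHITE (3,4): turn R to E, flip to black, move to (3,5). |black|=8
Step 10: on WHITE (3,5): turn R to S, flip to black, move to (4,5). |black|=9
Step 11: on WHITE (4,5): turn R to W, flip to black, move to (4,4). |black|=10
Step 12: on BLACK (4,4): turn L to S, flip to white, move to (5,4). |black|=9
Step 13: on WHITE (5,4): turn R to W, flip to black, move to (5,3). |black|=10
Step 14: on WHITE (5,3): turn R to N, flip to black, move to (4,3). |black|=11
Step 15: on WHITE (4,3): turn R to E, flip to black, move to (4,4). |black|=12
Step 16: on WHITE (4,4): turn R to S, flip to black, move to (5,4). |black|=13
Step 17: on BLACK (5,4): turn L to E, flip to white, move to (5,5). |black|=12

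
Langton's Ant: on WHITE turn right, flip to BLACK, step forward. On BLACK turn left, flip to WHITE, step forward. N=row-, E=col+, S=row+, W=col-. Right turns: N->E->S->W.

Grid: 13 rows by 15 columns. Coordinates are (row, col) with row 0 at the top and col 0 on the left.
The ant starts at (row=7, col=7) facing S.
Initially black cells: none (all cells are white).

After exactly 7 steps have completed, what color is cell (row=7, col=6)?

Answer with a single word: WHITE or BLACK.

Answer: BLACK

Derivation:
Step 1: on WHITE (7,7): turn R to W, flip to black, move to (7,6). |black|=1
Step 2: on WHITE (7,6): turn R to N, flip to black, move to (6,6). |black|=2
Step 3: on WHITE (6,6): turn R to E, flip to black, move to (6,7). |black|=3
Step 4: on WHITE (6,7): turn R to S, flip to black, move to (7,7). |black|=4
Step 5: on BLACK (7,7): turn L to E, flip to white, move to (7,8). |black|=3
Step 6: on WHITE (7,8): turn R to S, flip to black, move to (8,8). |black|=4
Step 7: on WHITE (8,8): turn R to W, flip to black, move to (8,7). |black|=5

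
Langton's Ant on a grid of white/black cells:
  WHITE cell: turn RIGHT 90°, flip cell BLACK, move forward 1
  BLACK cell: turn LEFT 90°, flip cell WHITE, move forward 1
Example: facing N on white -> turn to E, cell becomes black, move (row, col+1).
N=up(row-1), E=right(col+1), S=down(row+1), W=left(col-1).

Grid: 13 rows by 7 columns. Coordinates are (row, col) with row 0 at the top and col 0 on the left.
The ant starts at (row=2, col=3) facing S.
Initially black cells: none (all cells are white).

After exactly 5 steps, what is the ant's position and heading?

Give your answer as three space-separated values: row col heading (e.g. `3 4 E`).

Step 1: on WHITE (2,3): turn R to W, flip to black, move to (2,2). |black|=1
Step 2: on WHITE (2,2): turn R to N, flip to black, move to (1,2). |black|=2
Step 3: on WHITE (1,2): turn R to E, flip to black, move to (1,3). |black|=3
Step 4: on WHITE (1,3): turn R to S, flip to black, move to (2,3). |black|=4
Step 5: on BLACK (2,3): turn L to E, flip to white, move to (2,4). |black|=3

Answer: 2 4 E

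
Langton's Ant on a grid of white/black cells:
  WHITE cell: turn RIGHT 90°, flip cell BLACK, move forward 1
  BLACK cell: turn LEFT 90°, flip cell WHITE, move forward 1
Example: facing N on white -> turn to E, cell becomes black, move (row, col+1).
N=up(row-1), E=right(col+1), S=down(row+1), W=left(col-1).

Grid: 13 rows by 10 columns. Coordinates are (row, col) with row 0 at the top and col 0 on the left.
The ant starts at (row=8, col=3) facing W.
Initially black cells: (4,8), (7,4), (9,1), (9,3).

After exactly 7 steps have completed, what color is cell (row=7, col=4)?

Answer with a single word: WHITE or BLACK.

Step 1: on WHITE (8,3): turn R to N, flip to black, move to (7,3). |black|=5
Step 2: on WHITE (7,3): turn R to E, flip to black, move to (7,4). |black|=6
Step 3: on BLACK (7,4): turn L to N, flip to white, move to (6,4). |black|=5
Step 4: on WHITE (6,4): turn R to E, flip to black, move to (6,5). |black|=6
Step 5: on WHITE (6,5): turn R to S, flip to black, move to (7,5). |black|=7
Step 6: on WHITE (7,5): turn R to W, flip to black, move to (7,4). |black|=8
Step 7: on WHITE (7,4): turn R to N, flip to black, move to (6,4). |black|=9

Answer: BLACK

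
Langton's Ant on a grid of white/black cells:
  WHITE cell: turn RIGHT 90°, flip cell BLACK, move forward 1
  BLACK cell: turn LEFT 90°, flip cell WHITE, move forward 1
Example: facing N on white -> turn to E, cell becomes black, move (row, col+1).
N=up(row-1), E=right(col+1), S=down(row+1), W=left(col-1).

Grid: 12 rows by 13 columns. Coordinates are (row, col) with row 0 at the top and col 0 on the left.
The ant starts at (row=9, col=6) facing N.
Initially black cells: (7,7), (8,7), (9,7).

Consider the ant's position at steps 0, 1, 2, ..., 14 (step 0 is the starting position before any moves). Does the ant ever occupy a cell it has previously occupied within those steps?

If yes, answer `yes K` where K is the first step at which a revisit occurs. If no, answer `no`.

Step 1: on WHITE (9,6): turn R to E, flip to black, move to (9,7). |black|=4 — new cell
Step 2: on BLACK (9,7): turn L to N, flip to white, move to (8,7). |black|=3 — new cell
Step 3: on BLACK (8,7): turn L to W, flip to white, move to (8,6). |black|=2 — new cell
Step 4: on WHITE (8,6): turn R to N, flip to black, move to (7,6). |black|=3 — new cell
Step 5: on WHITE (7,6): turn R to E, flip to black, move to (7,7). |black|=4 — new cell
Step 6: on BLACK (7,7): turn L to N, flip to white, move to (6,7). |black|=3 — new cell
Step 7: on WHITE (6,7): turn R to E, flip to black, move to (6,8). |black|=4 — new cell
Step 8: on WHITE (6,8): turn R to S, flip to black, move to (7,8). |black|=5 — new cell
Step 9: on WHITE (7,8): turn R to W, flip to black, move to (7,7). |black|=6 — REVISIT

Answer: yes 9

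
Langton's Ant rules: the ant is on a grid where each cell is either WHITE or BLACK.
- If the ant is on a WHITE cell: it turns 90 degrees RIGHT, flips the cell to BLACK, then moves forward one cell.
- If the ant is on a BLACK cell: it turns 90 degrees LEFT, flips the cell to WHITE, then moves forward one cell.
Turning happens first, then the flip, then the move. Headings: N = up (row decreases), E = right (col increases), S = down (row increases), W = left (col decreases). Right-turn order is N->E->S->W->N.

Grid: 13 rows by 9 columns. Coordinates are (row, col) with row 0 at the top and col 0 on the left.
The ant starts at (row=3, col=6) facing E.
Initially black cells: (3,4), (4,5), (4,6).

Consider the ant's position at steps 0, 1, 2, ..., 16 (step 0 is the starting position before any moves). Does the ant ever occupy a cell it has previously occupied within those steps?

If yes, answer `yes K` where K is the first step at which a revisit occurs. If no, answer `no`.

Step 1: on WHITE (3,6): turn R to S, flip to black, move to (4,6). |black|=4 — new cell
Step 2: on BLACK (4,6): turn L to E, flip to white, move to (4,7). |black|=3 — new cell
Step 3: on WHITE (4,7): turn R to S, flip to black, move to (5,7). |black|=4 — new cell
Step 4: on WHITE (5,7): turn R to W, flip to black, move to (5,6). |black|=5 — new cell
Step 5: on WHITE (5,6): turn R to N, flip to black, move to (4,6). |black|=6 — REVISIT

Answer: yes 5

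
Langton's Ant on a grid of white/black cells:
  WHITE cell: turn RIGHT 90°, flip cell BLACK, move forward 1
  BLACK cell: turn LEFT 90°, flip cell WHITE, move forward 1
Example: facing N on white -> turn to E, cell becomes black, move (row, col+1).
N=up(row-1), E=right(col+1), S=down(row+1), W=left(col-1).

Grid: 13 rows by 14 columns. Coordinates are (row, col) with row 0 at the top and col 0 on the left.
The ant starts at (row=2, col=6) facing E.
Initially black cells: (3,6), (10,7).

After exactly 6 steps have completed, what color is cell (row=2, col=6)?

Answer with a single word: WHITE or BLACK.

Answer: BLACK

Derivation:
Step 1: on WHITE (2,6): turn R to S, flip to black, move to (3,6). |black|=3
Step 2: on BLACK (3,6): turn L to E, flip to white, move to (3,7). |black|=2
Step 3: on WHITE (3,7): turn R to S, flip to black, move to (4,7). |black|=3
Step 4: on WHITE (4,7): turn R to W, flip to black, move to (4,6). |black|=4
Step 5: on WHITE (4,6): turn R to N, flip to black, move to (3,6). |black|=5
Step 6: on WHITE (3,6): turn R to E, flip to black, move to (3,7). |black|=6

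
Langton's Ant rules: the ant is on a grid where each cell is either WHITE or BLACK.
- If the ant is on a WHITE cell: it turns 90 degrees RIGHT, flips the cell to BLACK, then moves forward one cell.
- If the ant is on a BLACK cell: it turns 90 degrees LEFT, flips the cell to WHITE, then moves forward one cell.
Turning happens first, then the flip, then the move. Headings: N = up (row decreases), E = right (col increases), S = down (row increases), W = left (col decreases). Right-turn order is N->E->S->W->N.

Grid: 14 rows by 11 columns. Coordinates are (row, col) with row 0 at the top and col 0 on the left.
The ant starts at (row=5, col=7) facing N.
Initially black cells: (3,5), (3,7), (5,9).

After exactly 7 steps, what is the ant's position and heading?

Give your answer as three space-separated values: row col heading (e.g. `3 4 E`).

Step 1: on WHITE (5,7): turn R to E, flip to black, move to (5,8). |black|=4
Step 2: on WHITE (5,8): turn R to S, flip to black, move to (6,8). |black|=5
Step 3: on WHITE (6,8): turn R to W, flip to black, move to (6,7). |black|=6
Step 4: on WHITE (6,7): turn R to N, flip to black, move to (5,7). |black|=7
Step 5: on BLACK (5,7): turn L to W, flip to white, move to (5,6). |black|=6
Step 6: on WHITE (5,6): turn R to N, flip to black, move to (4,6). |black|=7
Step 7: on WHITE (4,6): turn R to E, flip to black, move to (4,7). |black|=8

Answer: 4 7 E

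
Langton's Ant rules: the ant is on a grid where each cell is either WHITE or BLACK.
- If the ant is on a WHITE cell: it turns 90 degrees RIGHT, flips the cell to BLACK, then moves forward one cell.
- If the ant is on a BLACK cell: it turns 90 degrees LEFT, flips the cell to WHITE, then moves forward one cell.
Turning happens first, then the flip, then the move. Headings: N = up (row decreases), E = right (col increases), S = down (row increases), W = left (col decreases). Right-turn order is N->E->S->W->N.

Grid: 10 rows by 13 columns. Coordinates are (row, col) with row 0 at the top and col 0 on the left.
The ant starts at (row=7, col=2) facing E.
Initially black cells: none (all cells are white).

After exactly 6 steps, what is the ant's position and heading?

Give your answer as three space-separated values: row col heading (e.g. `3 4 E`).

Step 1: on WHITE (7,2): turn R to S, flip to black, move to (8,2). |black|=1
Step 2: on WHITE (8,2): turn R to W, flip to black, move to (8,1). |black|=2
Step 3: on WHITE (8,1): turn R to N, flip to black, move to (7,1). |black|=3
Step 4: on WHITE (7,1): turn R to E, flip to black, move to (7,2). |black|=4
Step 5: on BLACK (7,2): turn L to N, flip to white, move to (6,2). |black|=3
Step 6: on WHITE (6,2): turn R to E, flip to black, move to (6,3). |black|=4

Answer: 6 3 E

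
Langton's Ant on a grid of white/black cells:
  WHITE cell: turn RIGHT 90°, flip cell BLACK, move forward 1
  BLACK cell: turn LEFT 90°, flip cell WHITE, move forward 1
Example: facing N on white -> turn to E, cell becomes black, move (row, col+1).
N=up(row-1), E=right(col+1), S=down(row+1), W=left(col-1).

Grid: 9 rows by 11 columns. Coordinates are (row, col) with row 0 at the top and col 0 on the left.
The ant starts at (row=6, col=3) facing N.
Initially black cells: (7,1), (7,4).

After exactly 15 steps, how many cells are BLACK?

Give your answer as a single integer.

Answer: 7

Derivation:
Step 1: on WHITE (6,3): turn R to E, flip to black, move to (6,4). |black|=3
Step 2: on WHITE (6,4): turn R to S, flip to black, move to (7,4). |black|=4
Step 3: on BLACK (7,4): turn L to E, flip to white, move to (7,5). |black|=3
Step 4: on WHITE (7,5): turn R to S, flip to black, move to (8,5). |black|=4
Step 5: on WHITE (8,5): turn R to W, flip to black, move to (8,4). |black|=5
Step 6: on WHITE (8,4): turn R to N, flip to black, move to (7,4). |black|=6
Step 7: on WHITE (7,4): turn R to E, flip to black, move to (7,5). |black|=7
Step 8: on BLACK (7,5): turn L to N, flip to white, move to (6,5). |black|=6
Step 9: on WHITE (6,5): turn R to E, flip to black, move to (6,6). |black|=7
Step 10: on WHITE (6,6): turn R to S, flip to black, move to (7,6). |black|=8
Step 11: on WHITE (7,6): turn R to W, flip to black, move to (7,5). |black|=9
Step 12: on WHITE (7,5): turn R to N, flip to black, move to (6,5). |black|=10
Step 13: on BLACK (6,5): turn L to W, flip to white, move to (6,4). |black|=9
Step 14: on BLACK (6,4): turn L to S, flip to white, move to (7,4). |black|=8
Step 15: on BLACK (7,4): turn L to E, flip to white, move to (7,5). |black|=7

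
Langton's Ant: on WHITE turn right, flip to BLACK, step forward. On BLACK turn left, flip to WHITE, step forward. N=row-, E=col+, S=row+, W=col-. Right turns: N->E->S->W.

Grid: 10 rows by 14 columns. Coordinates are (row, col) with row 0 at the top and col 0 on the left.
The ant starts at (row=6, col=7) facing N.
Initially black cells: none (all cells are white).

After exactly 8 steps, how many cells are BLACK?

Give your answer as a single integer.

Answer: 6

Derivation:
Step 1: on WHITE (6,7): turn R to E, flip to black, move to (6,8). |black|=1
Step 2: on WHITE (6,8): turn R to S, flip to black, move to (7,8). |black|=2
Step 3: on WHITE (7,8): turn R to W, flip to black, move to (7,7). |black|=3
Step 4: on WHITE (7,7): turn R to N, flip to black, move to (6,7). |black|=4
Step 5: on BLACK (6,7): turn L to W, flip to white, move to (6,6). |black|=3
Step 6: on WHITE (6,6): turn R to N, flip to black, move to (5,6). |black|=4
Step 7: on WHITE (5,6): turn R to E, flip to black, move to (5,7). |black|=5
Step 8: on WHITE (5,7): turn R to S, flip to black, move to (6,7). |black|=6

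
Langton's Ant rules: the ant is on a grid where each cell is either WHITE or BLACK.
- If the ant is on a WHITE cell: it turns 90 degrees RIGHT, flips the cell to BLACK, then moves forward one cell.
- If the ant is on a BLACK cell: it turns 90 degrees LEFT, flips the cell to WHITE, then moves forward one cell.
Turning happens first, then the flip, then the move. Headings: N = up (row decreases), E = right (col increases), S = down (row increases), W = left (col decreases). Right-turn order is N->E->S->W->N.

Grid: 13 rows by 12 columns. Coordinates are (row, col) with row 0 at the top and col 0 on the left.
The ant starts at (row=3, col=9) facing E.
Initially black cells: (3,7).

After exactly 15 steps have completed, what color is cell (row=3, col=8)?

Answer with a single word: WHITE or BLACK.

Answer: BLACK

Derivation:
Step 1: on WHITE (3,9): turn R to S, flip to black, move to (4,9). |black|=2
Step 2: on WHITE (4,9): turn R to W, flip to black, move to (4,8). |black|=3
Step 3: on WHITE (4,8): turn R to N, flip to black, move to (3,8). |black|=4
Step 4: on WHITE (3,8): turn R to E, flip to black, move to (3,9). |black|=5
Step 5: on BLACK (3,9): turn L to N, flip to white, move to (2,9). |black|=4
Step 6: on WHITE (2,9): turn R to E, flip to black, move to (2,10). |black|=5
Step 7: on WHITE (2,10): turn R to S, flip to black, move to (3,10). |black|=6
Step 8: on WHITE (3,10): turn R to W, flip to black, move to (3,9). |black|=7
Step 9: on WHITE (3,9): turn R to N, flip to black, move to (2,9). |black|=8
Step 10: on BLACK (2,9): turn L to W, flip to white, move to (2,8). |black|=7
Step 11: on WHITE (2,8): turn R to N, flip to black, move to (1,8). |black|=8
Step 12: on WHITE (1,8): turn R to E, flip to black, move to (1,9). |black|=9
Step 13: on WHITE (1,9): turn R to S, flip to black, move to (2,9). |black|=10
Step 14: on WHITE (2,9): turn R to W, flip to black, move to (2,8). |black|=11
Step 15: on BLACK (2,8): turn L to S, flip to white, move to (3,8). |black|=10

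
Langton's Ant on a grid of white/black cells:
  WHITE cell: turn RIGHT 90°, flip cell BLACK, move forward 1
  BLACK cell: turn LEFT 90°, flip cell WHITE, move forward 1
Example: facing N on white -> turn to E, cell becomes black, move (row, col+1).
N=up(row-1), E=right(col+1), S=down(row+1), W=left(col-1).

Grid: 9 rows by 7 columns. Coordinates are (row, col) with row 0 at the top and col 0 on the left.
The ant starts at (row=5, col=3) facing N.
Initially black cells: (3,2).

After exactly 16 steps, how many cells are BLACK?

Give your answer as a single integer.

Answer: 9

Derivation:
Step 1: on WHITE (5,3): turn R to E, flip to black, move to (5,4). |black|=2
Step 2: on WHITE (5,4): turn R to S, flip to black, move to (6,4). |black|=3
Step 3: on WHITE (6,4): turn R to W, flip to black, move to (6,3). |black|=4
Step 4: on WHITE (6,3): turn R to N, flip to black, move to (5,3). |black|=5
Step 5: on BLACK (5,3): turn L to W, flip to white, move to (5,2). |black|=4
Step 6: on WHITE (5,2): turn R to N, flip to black, move to (4,2). |black|=5
Step 7: on WHITE (4,2): turn R to E, flip to black, move to (4,3). |black|=6
Step 8: on WHITE (4,3): turn R to S, flip to black, move to (5,3). |black|=7
Step 9: on WHITE (5,3): turn R to W, flip to black, move to (5,2). |black|=8
Step 10: on BLACK (5,2): turn L to S, flip to white, move to (6,2). |black|=7
Step 11: on WHITE (6,2): turn R to W, flip to black, move to (6,1). |black|=8
Step 12: on WHITE (6,1): turn R to N, flip to black, move to (5,1). |black|=9
Step 13: on WHITE (5,1): turn R to E, flip to black, move to (5,2). |black|=10
Step 14: on WHITE (5,2): turn R to S, flip to black, move to (6,2). |black|=11
Step 15: on BLACK (6,2): turn L to E, flip to white, move to (6,3). |black|=10
Step 16: on BLACK (6,3): turn L to N, flip to white, move to (5,3). |black|=9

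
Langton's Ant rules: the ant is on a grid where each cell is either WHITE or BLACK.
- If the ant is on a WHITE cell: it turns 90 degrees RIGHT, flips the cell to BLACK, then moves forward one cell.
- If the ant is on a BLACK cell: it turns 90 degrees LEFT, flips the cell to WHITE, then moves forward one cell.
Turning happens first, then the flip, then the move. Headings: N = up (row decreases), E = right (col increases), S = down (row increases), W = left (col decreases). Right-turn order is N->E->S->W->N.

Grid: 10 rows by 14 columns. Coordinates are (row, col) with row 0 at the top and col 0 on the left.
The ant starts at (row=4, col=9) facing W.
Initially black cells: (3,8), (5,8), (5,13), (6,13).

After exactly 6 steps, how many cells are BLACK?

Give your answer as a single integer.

Answer: 8

Derivation:
Step 1: on WHITE (4,9): turn R to N, flip to black, move to (3,9). |black|=5
Step 2: on WHITE (3,9): turn R to E, flip to black, move to (3,10). |black|=6
Step 3: on WHITE (3,10): turn R to S, flip to black, move to (4,10). |black|=7
Step 4: on WHITE (4,10): turn R to W, flip to black, move to (4,9). |black|=8
Step 5: on BLACK (4,9): turn L to S, flip to white, move to (5,9). |black|=7
Step 6: on WHITE (5,9): turn R to W, flip to black, move to (5,8). |black|=8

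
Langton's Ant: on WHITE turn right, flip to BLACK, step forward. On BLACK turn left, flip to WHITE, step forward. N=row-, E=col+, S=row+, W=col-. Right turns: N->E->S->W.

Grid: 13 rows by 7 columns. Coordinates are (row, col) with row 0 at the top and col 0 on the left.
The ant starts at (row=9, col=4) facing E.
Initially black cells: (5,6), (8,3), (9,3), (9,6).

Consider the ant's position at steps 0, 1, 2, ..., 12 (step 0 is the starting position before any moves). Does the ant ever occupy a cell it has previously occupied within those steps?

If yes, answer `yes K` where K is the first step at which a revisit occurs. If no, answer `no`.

Step 1: on WHITE (9,4): turn R to S, flip to black, move to (10,4). |black|=5 — new cell
Step 2: on WHITE (10,4): turn R to W, flip to black, move to (10,3). |black|=6 — new cell
Step 3: on WHITE (10,3): turn R to N, flip to black, move to (9,3). |black|=7 — new cell
Step 4: on BLACK (9,3): turn L to W, flip to white, move to (9,2). |black|=6 — new cell
Step 5: on WHITE (9,2): turn R to N, flip to black, move to (8,2). |black|=7 — new cell
Step 6: on WHITE (8,2): turn R to E, flip to black, move to (8,3). |black|=8 — new cell
Step 7: on BLACK (8,3): turn L to N, flip to white, move to (7,3). |black|=7 — new cell
Step 8: on WHITE (7,3): turn R to E, flip to black, move to (7,4). |black|=8 — new cell
Step 9: on WHITE (7,4): turn R to S, flip to black, move to (8,4). |black|=9 — new cell
Step 10: on WHITE (8,4): turn R to W, flip to black, move to (8,3). |black|=10 — REVISIT

Answer: yes 10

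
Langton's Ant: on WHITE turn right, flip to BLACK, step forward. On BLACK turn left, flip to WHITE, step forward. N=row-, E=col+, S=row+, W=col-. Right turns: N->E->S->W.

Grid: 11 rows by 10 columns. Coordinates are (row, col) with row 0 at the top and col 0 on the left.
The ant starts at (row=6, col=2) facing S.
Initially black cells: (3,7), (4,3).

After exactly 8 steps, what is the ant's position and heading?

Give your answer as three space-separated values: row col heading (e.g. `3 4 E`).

Answer: 6 2 N

Derivation:
Step 1: on WHITE (6,2): turn R to W, flip to black, move to (6,1). |black|=3
Step 2: on WHITE (6,1): turn R to N, flip to black, move to (5,1). |black|=4
Step 3: on WHITE (5,1): turn R to E, flip to black, move to (5,2). |black|=5
Step 4: on WHITE (5,2): turn R to S, flip to black, move to (6,2). |black|=6
Step 5: on BLACK (6,2): turn L to E, flip to white, move to (6,3). |black|=5
Step 6: on WHITE (6,3): turn R to S, flip to black, move to (7,3). |black|=6
Step 7: on WHITE (7,3): turn R to W, flip to black, move to (7,2). |black|=7
Step 8: on WHITE (7,2): turn R to N, flip to black, move to (6,2). |black|=8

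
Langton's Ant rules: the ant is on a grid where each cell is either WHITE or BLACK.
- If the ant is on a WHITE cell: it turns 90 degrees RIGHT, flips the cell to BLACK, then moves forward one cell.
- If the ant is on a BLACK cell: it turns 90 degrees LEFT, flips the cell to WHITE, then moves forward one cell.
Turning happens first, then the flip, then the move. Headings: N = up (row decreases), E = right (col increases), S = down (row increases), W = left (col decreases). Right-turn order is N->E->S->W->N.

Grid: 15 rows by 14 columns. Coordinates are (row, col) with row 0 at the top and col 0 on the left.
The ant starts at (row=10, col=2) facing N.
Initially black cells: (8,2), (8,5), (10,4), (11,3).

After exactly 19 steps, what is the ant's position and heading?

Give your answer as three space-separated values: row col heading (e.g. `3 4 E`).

Answer: 11 6 E

Derivation:
Step 1: on WHITE (10,2): turn R to E, flip to black, move to (10,3). |black|=5
Step 2: on WHITE (10,3): turn R to S, flip to black, move to (11,3). |black|=6
Step 3: on BLACK (11,3): turn L to E, flip to white, move to (11,4). |black|=5
Step 4: on WHITE (11,4): turn R to S, flip to black, move to (12,4). |black|=6
Step 5: on WHITE (12,4): turn R to W, flip to black, move to (12,3). |black|=7
Step 6: on WHITE (12,3): turn R to N, flip to black, move to (11,3). |black|=8
Step 7: on WHITE (11,3): turn R to E, flip to black, move to (11,4). |black|=9
Step 8: on BLACK (11,4): turn L to N, flip to white, move to (10,4). |black|=8
Step 9: on BLACK (10,4): turn L to W, flip to white, move to (10,3). |black|=7
Step 10: on BLACK (10,3): turn L to S, flip to white, move to (11,3). |black|=6
Step 11: on BLACK (11,3): turn L to E, flip to white, move to (11,4). |black|=5
Step 12: on WHITE (11,4): turn R to S, flip to black, move to (12,4). |black|=6
Step 13: on BLACK (12,4): turn L to E, flip to white, move to (12,5). |black|=5
Step 14: on WHITE (12,5): turn R to S, flip to black, move to (13,5). |black|=6
Step 15: on WHITE (13,5): turn R to W, flip to black, move to (13,4). |black|=7
Step 16: on WHITE (13,4): turn R to N, flip to black, move to (12,4). |black|=8
Step 17: on WHITE (12,4): turn R to E, flip to black, move to (12,5). |black|=9
Step 18: on BLACK (12,5): turn L to N, flip to white, move to (11,5). |black|=8
Step 19: on WHITE (11,5): turn R to E, flip to black, move to (11,6). |black|=9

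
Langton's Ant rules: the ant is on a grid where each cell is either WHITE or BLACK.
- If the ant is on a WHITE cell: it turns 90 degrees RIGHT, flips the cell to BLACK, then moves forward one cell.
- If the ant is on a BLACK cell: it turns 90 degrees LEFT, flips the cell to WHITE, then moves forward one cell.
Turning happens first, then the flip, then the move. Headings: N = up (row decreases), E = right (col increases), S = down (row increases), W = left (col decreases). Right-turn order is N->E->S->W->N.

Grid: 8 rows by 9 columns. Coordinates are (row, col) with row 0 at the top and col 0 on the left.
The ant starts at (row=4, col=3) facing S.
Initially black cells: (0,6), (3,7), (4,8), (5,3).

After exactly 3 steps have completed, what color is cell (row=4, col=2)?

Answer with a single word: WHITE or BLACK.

Answer: BLACK

Derivation:
Step 1: on WHITE (4,3): turn R to W, flip to black, move to (4,2). |black|=5
Step 2: on WHITE (4,2): turn R to N, flip to black, move to (3,2). |black|=6
Step 3: on WHITE (3,2): turn R to E, flip to black, move to (3,3). |black|=7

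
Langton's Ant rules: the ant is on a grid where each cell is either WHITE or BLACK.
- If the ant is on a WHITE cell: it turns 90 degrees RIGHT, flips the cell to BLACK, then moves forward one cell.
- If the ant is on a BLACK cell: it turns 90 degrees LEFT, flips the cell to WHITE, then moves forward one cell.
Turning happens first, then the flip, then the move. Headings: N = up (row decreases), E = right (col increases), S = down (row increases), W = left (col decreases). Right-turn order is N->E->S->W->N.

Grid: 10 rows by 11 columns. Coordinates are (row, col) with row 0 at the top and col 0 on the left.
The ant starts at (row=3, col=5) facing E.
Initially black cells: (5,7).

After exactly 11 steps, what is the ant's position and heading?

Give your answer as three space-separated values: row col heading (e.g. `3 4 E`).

Step 1: on WHITE (3,5): turn R to S, flip to black, move to (4,5). |black|=2
Step 2: on WHITE (4,5): turn R to W, flip to black, move to (4,4). |black|=3
Step 3: on WHITE (4,4): turn R to N, flip to black, move to (3,4). |black|=4
Step 4: on WHITE (3,4): turn R to E, flip to black, move to (3,5). |black|=5
Step 5: on BLACK (3,5): turn L to N, flip to white, move to (2,5). |black|=4
Step 6: on WHITE (2,5): turn R to E, flip to black, move to (2,6). |black|=5
Step 7: on WHITE (2,6): turn R to S, flip to black, move to (3,6). |black|=6
Step 8: on WHITE (3,6): turn R to W, flip to black, move to (3,5). |black|=7
Step 9: on WHITE (3,5): turn R to N, flip to black, move to (2,5). |black|=8
Step 10: on BLACK (2,5): turn L to W, flip to white, move to (2,4). |black|=7
Step 11: on WHITE (2,4): turn R to N, flip to black, move to (1,4). |black|=8

Answer: 1 4 N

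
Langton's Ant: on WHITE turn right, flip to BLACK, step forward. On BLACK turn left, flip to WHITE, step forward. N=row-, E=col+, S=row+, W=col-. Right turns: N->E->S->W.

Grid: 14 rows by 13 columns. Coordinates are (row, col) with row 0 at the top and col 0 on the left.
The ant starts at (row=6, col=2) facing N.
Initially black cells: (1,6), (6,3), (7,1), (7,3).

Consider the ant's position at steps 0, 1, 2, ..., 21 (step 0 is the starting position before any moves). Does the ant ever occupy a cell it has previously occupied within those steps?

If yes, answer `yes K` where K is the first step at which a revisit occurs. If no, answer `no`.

Step 1: on WHITE (6,2): turn R to E, flip to black, move to (6,3). |black|=5 — new cell
Step 2: on BLACK (6,3): turn L to N, flip to white, move to (5,3). |black|=4 — new cell
Step 3: on WHITE (5,3): turn R to E, flip to black, move to (5,4). |black|=5 — new cell
Step 4: on WHITE (5,4): turn R to S, flip to black, move to (6,4). |black|=6 — new cell
Step 5: on WHITE (6,4): turn R to W, flip to black, move to (6,3). |black|=7 — REVISIT

Answer: yes 5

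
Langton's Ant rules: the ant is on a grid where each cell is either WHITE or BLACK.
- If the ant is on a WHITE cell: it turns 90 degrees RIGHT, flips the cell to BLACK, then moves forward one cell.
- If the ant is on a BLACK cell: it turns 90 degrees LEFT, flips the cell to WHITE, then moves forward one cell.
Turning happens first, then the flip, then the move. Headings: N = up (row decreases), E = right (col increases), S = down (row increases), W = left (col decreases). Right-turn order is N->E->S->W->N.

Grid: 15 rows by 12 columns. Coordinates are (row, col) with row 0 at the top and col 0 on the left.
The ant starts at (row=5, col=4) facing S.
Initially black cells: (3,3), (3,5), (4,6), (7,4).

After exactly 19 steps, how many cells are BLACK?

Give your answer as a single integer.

Answer: 11

Derivation:
Step 1: on WHITE (5,4): turn R to W, flip to black, move to (5,3). |black|=5
Step 2: on WHITE (5,3): turn R to N, flip to black, move to (4,3). |black|=6
Step 3: on WHITE (4,3): turn R to E, flip to black, move to (4,4). |black|=7
Step 4: on WHITE (4,4): turn R to S, flip to black, move to (5,4). |black|=8
Step 5: on BLACK (5,4): turn L to E, flip to white, move to (5,5). |black|=7
Step 6: on WHITE (5,5): turn R to S, flip to black, move to (6,5). |black|=8
Step 7: on WHITE (6,5): turn R to W, flip to black, move to (6,4). |black|=9
Step 8: on WHITE (6,4): turn R to N, flip to black, move to (5,4). |black|=10
Step 9: on WHITE (5,4): turn R to E, flip to black, move to (5,5). |black|=11
Step 10: on BLACK (5,5): turn L to N, flip to white, move to (4,5). |black|=10
Step 11: on WHITE (4,5): turn R to E, flip to black, move to (4,6). |black|=11
Step 12: on BLACK (4,6): turn L to N, flip to white, move to (3,6). |black|=10
Step 13: on WHITE (3,6): turn R to E, flip to black, move to (3,7). |black|=11
Step 14: on WHITE (3,7): turn R to S, flip to black, move to (4,7). |black|=12
Step 15: on WHITE (4,7): turn R to W, flip to black, move to (4,6). |black|=13
Step 16: on WHITE (4,6): turn R to N, flip to black, move to (3,6). |black|=14
Step 17: on BLACK (3,6): turn L to W, flip to white, move to (3,5). |black|=13
Step 18: on BLACK (3,5): turn L to S, flip to white, move to (4,5). |black|=12
Step 19: on BLACK (4,5): turn L to E, flip to white, move to (4,6). |black|=11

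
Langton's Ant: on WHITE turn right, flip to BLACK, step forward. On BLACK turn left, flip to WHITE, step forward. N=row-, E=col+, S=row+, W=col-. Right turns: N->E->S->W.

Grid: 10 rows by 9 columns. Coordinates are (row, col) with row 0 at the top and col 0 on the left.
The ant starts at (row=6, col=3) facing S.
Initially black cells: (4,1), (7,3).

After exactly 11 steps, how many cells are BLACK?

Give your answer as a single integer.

Answer: 9

Derivation:
Step 1: on WHITE (6,3): turn R to W, flip to black, move to (6,2). |black|=3
Step 2: on WHITE (6,2): turn R to N, flip to black, move to (5,2). |black|=4
Step 3: on WHITE (5,2): turn R to E, flip to black, move to (5,3). |black|=5
Step 4: on WHITE (5,3): turn R to S, flip to black, move to (6,3). |black|=6
Step 5: on BLACK (6,3): turn L to E, flip to white, move to (6,4). |black|=5
Step 6: on WHITE (6,4): turn R to S, flip to black, move to (7,4). |black|=6
Step 7: on WHITE (7,4): turn R to W, flip to black, move to (7,3). |black|=7
Step 8: on BLACK (7,3): turn L to S, flip to white, move to (8,3). |black|=6
Step 9: on WHITE (8,3): turn R to W, flip to black, move to (8,2). |black|=7
Step 10: on WHITE (8,2): turn R to N, flip to black, move to (7,2). |black|=8
Step 11: on WHITE (7,2): turn R to E, flip to black, move to (7,3). |black|=9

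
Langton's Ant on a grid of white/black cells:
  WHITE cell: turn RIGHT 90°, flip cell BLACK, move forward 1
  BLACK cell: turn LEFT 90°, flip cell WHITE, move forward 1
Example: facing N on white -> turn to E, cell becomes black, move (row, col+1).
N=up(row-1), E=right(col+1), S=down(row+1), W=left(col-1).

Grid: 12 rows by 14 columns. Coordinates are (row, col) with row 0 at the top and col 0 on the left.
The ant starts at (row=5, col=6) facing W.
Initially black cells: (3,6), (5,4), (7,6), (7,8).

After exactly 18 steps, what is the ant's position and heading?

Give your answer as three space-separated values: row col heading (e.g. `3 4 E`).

Answer: 8 7 E

Derivation:
Step 1: on WHITE (5,6): turn R to N, flip to black, move to (4,6). |black|=5
Step 2: on WHITE (4,6): turn R to E, flip to black, move to (4,7). |black|=6
Step 3: on WHITE (4,7): turn R to S, flip to black, move to (5,7). |black|=7
Step 4: on WHITE (5,7): turn R to W, flip to black, move to (5,6). |black|=8
Step 5: on BLACK (5,6): turn L to S, flip to white, move to (6,6). |black|=7
Step 6: on WHITE (6,6): turn R to W, flip to black, move to (6,5). |black|=8
Step 7: on WHITE (6,5): turn R to N, flip to black, move to (5,5). |black|=9
Step 8: on WHITE (5,5): turn R to E, flip to black, move to (5,6). |black|=10
Step 9: on WHITE (5,6): turn R to S, flip to black, move to (6,6). |black|=11
Step 10: on BLACK (6,6): turn L to E, flip to white, move to (6,7). |black|=10
Step 11: on WHITE (6,7): turn R to S, flip to black, move to (7,7). |black|=11
Step 12: on WHITE (7,7): turn R to W, flip to black, move to (7,6). |black|=12
Step 13: on BLACK (7,6): turn L to S, flip to white, move to (8,6). |black|=11
Step 14: on WHITE (8,6): turn R to W, flip to black, move to (8,5). |black|=12
Step 15: on WHITE (8,5): turn R to N, flip to black, move to (7,5). |black|=13
Step 16: on WHITE (7,5): turn R to E, flip to black, move to (7,6). |black|=14
Step 17: on WHITE (7,6): turn R to S, flip to black, move to (8,6). |black|=15
Step 18: on BLACK (8,6): turn L to E, flip to white, move to (8,7). |black|=14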